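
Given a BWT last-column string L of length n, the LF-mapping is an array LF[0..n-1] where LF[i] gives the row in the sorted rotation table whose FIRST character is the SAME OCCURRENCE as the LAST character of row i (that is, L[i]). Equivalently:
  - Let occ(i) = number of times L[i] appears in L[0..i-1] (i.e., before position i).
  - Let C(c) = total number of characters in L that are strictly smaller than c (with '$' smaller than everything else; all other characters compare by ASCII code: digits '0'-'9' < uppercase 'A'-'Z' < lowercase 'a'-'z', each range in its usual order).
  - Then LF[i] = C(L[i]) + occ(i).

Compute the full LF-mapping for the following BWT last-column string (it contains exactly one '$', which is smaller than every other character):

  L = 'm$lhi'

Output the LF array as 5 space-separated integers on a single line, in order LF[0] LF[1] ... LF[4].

Answer: 4 0 3 1 2

Derivation:
Char counts: '$':1, 'h':1, 'i':1, 'l':1, 'm':1
C (first-col start): C('$')=0, C('h')=1, C('i')=2, C('l')=3, C('m')=4
L[0]='m': occ=0, LF[0]=C('m')+0=4+0=4
L[1]='$': occ=0, LF[1]=C('$')+0=0+0=0
L[2]='l': occ=0, LF[2]=C('l')+0=3+0=3
L[3]='h': occ=0, LF[3]=C('h')+0=1+0=1
L[4]='i': occ=0, LF[4]=C('i')+0=2+0=2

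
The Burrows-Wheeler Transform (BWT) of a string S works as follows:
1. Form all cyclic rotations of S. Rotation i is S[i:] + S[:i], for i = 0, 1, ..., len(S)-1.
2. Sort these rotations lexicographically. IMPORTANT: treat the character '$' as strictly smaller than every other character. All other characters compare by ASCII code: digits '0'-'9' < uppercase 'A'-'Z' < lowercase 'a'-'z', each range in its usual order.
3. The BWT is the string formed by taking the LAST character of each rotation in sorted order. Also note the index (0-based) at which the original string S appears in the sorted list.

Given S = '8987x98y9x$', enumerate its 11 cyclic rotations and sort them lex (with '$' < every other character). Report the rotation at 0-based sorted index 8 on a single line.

Answer: x$8987x98y9

Derivation:
All 11 rotations (rotation i = S[i:]+S[:i]):
  rot[0] = 8987x98y9x$
  rot[1] = 987x98y9x$8
  rot[2] = 87x98y9x$89
  rot[3] = 7x98y9x$898
  rot[4] = x98y9x$8987
  rot[5] = 98y9x$8987x
  rot[6] = 8y9x$8987x9
  rot[7] = y9x$8987x98
  rot[8] = 9x$8987x98y
  rot[9] = x$8987x98y9
  rot[10] = $8987x98y9x
Sorted (with $ < everything):
  sorted[0] = $8987x98y9x
  sorted[1] = 7x98y9x$898
  sorted[2] = 87x98y9x$89
  sorted[3] = 8987x98y9x$
  sorted[4] = 8y9x$8987x9
  sorted[5] = 987x98y9x$8
  sorted[6] = 98y9x$8987x
  sorted[7] = 9x$8987x98y
  sorted[8] = x$8987x98y9
  sorted[9] = x98y9x$8987
  sorted[10] = y9x$8987x98
sorted[8] = x$8987x98y9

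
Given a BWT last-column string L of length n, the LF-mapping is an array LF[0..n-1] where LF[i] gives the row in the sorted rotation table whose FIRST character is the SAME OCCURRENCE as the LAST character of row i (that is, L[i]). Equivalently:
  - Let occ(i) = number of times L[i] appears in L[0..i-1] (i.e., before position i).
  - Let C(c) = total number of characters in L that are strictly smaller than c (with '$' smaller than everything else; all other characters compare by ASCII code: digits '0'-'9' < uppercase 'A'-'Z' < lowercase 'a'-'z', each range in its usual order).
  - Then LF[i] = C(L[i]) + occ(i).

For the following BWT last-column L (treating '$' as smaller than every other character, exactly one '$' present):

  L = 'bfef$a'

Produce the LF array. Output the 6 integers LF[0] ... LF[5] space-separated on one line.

Char counts: '$':1, 'a':1, 'b':1, 'e':1, 'f':2
C (first-col start): C('$')=0, C('a')=1, C('b')=2, C('e')=3, C('f')=4
L[0]='b': occ=0, LF[0]=C('b')+0=2+0=2
L[1]='f': occ=0, LF[1]=C('f')+0=4+0=4
L[2]='e': occ=0, LF[2]=C('e')+0=3+0=3
L[3]='f': occ=1, LF[3]=C('f')+1=4+1=5
L[4]='$': occ=0, LF[4]=C('$')+0=0+0=0
L[5]='a': occ=0, LF[5]=C('a')+0=1+0=1

Answer: 2 4 3 5 0 1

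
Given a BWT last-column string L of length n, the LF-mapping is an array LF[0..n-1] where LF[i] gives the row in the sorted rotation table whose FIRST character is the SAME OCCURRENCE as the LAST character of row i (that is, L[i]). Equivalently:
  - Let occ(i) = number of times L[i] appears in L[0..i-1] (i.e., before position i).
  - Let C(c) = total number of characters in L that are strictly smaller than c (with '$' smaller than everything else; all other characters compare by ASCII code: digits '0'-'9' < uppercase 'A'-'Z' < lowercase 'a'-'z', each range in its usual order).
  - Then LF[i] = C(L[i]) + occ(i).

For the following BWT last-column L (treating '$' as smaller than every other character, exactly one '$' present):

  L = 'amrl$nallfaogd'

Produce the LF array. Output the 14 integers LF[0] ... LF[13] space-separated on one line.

Answer: 1 10 13 7 0 11 2 8 9 5 3 12 6 4

Derivation:
Char counts: '$':1, 'a':3, 'd':1, 'f':1, 'g':1, 'l':3, 'm':1, 'n':1, 'o':1, 'r':1
C (first-col start): C('$')=0, C('a')=1, C('d')=4, C('f')=5, C('g')=6, C('l')=7, C('m')=10, C('n')=11, C('o')=12, C('r')=13
L[0]='a': occ=0, LF[0]=C('a')+0=1+0=1
L[1]='m': occ=0, LF[1]=C('m')+0=10+0=10
L[2]='r': occ=0, LF[2]=C('r')+0=13+0=13
L[3]='l': occ=0, LF[3]=C('l')+0=7+0=7
L[4]='$': occ=0, LF[4]=C('$')+0=0+0=0
L[5]='n': occ=0, LF[5]=C('n')+0=11+0=11
L[6]='a': occ=1, LF[6]=C('a')+1=1+1=2
L[7]='l': occ=1, LF[7]=C('l')+1=7+1=8
L[8]='l': occ=2, LF[8]=C('l')+2=7+2=9
L[9]='f': occ=0, LF[9]=C('f')+0=5+0=5
L[10]='a': occ=2, LF[10]=C('a')+2=1+2=3
L[11]='o': occ=0, LF[11]=C('o')+0=12+0=12
L[12]='g': occ=0, LF[12]=C('g')+0=6+0=6
L[13]='d': occ=0, LF[13]=C('d')+0=4+0=4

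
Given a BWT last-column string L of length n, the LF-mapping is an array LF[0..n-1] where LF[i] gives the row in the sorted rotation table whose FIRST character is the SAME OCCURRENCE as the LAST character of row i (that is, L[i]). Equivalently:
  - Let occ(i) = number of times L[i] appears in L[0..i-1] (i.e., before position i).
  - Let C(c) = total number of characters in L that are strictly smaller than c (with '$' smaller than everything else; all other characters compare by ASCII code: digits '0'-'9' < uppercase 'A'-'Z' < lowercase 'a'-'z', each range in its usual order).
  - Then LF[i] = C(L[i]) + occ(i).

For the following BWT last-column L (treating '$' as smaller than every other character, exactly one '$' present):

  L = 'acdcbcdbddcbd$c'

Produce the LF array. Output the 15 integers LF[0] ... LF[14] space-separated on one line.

Char counts: '$':1, 'a':1, 'b':3, 'c':5, 'd':5
C (first-col start): C('$')=0, C('a')=1, C('b')=2, C('c')=5, C('d')=10
L[0]='a': occ=0, LF[0]=C('a')+0=1+0=1
L[1]='c': occ=0, LF[1]=C('c')+0=5+0=5
L[2]='d': occ=0, LF[2]=C('d')+0=10+0=10
L[3]='c': occ=1, LF[3]=C('c')+1=5+1=6
L[4]='b': occ=0, LF[4]=C('b')+0=2+0=2
L[5]='c': occ=2, LF[5]=C('c')+2=5+2=7
L[6]='d': occ=1, LF[6]=C('d')+1=10+1=11
L[7]='b': occ=1, LF[7]=C('b')+1=2+1=3
L[8]='d': occ=2, LF[8]=C('d')+2=10+2=12
L[9]='d': occ=3, LF[9]=C('d')+3=10+3=13
L[10]='c': occ=3, LF[10]=C('c')+3=5+3=8
L[11]='b': occ=2, LF[11]=C('b')+2=2+2=4
L[12]='d': occ=4, LF[12]=C('d')+4=10+4=14
L[13]='$': occ=0, LF[13]=C('$')+0=0+0=0
L[14]='c': occ=4, LF[14]=C('c')+4=5+4=9

Answer: 1 5 10 6 2 7 11 3 12 13 8 4 14 0 9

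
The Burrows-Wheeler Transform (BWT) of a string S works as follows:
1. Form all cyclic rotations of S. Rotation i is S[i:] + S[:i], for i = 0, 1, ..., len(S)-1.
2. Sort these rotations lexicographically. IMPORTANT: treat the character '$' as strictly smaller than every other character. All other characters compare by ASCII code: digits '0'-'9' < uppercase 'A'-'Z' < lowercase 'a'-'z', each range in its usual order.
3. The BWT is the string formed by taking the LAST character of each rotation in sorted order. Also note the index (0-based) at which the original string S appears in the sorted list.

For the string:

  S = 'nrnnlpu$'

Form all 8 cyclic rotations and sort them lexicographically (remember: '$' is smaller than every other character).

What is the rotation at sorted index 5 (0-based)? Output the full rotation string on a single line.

All 8 rotations (rotation i = S[i:]+S[:i]):
  rot[0] = nrnnlpu$
  rot[1] = rnnlpu$n
  rot[2] = nnlpu$nr
  rot[3] = nlpu$nrn
  rot[4] = lpu$nrnn
  rot[5] = pu$nrnnl
  rot[6] = u$nrnnlp
  rot[7] = $nrnnlpu
Sorted (with $ < everything):
  sorted[0] = $nrnnlpu
  sorted[1] = lpu$nrnn
  sorted[2] = nlpu$nrn
  sorted[3] = nnlpu$nr
  sorted[4] = nrnnlpu$
  sorted[5] = pu$nrnnl
  sorted[6] = rnnlpu$n
  sorted[7] = u$nrnnlp
sorted[5] = pu$nrnnl

Answer: pu$nrnnl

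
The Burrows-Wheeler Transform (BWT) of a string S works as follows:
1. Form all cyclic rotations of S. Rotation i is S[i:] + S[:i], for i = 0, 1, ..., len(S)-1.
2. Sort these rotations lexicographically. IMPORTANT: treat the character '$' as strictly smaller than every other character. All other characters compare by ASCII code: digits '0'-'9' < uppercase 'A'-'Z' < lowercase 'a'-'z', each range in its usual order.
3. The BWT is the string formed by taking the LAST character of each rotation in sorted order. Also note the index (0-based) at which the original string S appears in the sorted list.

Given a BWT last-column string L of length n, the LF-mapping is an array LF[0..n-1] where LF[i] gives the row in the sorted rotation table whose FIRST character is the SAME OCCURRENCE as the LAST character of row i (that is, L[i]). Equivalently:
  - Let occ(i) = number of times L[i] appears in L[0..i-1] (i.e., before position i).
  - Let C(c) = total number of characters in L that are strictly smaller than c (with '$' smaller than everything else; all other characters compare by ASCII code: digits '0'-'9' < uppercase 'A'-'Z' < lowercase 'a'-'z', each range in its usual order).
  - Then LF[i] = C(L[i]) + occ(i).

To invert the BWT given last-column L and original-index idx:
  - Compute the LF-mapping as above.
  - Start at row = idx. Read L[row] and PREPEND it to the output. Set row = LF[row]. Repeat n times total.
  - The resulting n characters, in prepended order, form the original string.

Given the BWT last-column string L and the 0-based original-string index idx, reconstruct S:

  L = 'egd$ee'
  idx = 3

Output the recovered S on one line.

LF mapping: 2 5 1 0 3 4
Walk LF starting at row 3, prepending L[row]:
  step 1: row=3, L[3]='$', prepend. Next row=LF[3]=0
  step 2: row=0, L[0]='e', prepend. Next row=LF[0]=2
  step 3: row=2, L[2]='d', prepend. Next row=LF[2]=1
  step 4: row=1, L[1]='g', prepend. Next row=LF[1]=5
  step 5: row=5, L[5]='e', prepend. Next row=LF[5]=4
  step 6: row=4, L[4]='e', prepend. Next row=LF[4]=3
Reversed output: eegde$

Answer: eegde$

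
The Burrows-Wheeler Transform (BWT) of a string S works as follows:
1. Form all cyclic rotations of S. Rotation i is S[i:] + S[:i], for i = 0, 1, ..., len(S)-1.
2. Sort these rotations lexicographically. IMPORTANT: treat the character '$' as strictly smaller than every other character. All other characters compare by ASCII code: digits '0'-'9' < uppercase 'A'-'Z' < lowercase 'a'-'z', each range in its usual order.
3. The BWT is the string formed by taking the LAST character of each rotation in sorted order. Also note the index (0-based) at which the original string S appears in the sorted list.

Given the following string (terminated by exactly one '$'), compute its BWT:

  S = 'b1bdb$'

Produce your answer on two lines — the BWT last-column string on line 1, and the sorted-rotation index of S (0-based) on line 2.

All 6 rotations (rotation i = S[i:]+S[:i]):
  rot[0] = b1bdb$
  rot[1] = 1bdb$b
  rot[2] = bdb$b1
  rot[3] = db$b1b
  rot[4] = b$b1bd
  rot[5] = $b1bdb
Sorted (with $ < everything):
  sorted[0] = $b1bdb  (last char: 'b')
  sorted[1] = 1bdb$b  (last char: 'b')
  sorted[2] = b$b1bd  (last char: 'd')
  sorted[3] = b1bdb$  (last char: '$')
  sorted[4] = bdb$b1  (last char: '1')
  sorted[5] = db$b1b  (last char: 'b')
Last column: bbd$1b
Original string S is at sorted index 3

Answer: bbd$1b
3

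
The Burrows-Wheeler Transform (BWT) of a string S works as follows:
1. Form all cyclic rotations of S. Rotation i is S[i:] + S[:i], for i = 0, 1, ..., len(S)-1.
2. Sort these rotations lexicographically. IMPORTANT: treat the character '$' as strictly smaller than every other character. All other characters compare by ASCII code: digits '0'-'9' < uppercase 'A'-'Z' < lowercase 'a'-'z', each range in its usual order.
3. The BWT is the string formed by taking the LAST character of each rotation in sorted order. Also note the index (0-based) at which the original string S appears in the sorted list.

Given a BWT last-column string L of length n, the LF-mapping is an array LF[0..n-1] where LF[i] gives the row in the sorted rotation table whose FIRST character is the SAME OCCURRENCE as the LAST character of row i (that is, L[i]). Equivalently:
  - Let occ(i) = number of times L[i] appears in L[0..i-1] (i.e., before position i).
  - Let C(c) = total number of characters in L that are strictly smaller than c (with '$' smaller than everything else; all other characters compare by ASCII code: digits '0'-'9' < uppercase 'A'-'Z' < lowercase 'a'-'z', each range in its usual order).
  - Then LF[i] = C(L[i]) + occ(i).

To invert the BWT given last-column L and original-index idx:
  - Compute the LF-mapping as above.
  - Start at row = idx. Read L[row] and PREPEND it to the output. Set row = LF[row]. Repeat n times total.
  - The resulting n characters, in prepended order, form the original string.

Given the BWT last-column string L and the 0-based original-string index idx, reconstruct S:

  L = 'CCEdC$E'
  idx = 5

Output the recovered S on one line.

Answer: EdCECC$

Derivation:
LF mapping: 1 2 4 6 3 0 5
Walk LF starting at row 5, prepending L[row]:
  step 1: row=5, L[5]='$', prepend. Next row=LF[5]=0
  step 2: row=0, L[0]='C', prepend. Next row=LF[0]=1
  step 3: row=1, L[1]='C', prepend. Next row=LF[1]=2
  step 4: row=2, L[2]='E', prepend. Next row=LF[2]=4
  step 5: row=4, L[4]='C', prepend. Next row=LF[4]=3
  step 6: row=3, L[3]='d', prepend. Next row=LF[3]=6
  step 7: row=6, L[6]='E', prepend. Next row=LF[6]=5
Reversed output: EdCECC$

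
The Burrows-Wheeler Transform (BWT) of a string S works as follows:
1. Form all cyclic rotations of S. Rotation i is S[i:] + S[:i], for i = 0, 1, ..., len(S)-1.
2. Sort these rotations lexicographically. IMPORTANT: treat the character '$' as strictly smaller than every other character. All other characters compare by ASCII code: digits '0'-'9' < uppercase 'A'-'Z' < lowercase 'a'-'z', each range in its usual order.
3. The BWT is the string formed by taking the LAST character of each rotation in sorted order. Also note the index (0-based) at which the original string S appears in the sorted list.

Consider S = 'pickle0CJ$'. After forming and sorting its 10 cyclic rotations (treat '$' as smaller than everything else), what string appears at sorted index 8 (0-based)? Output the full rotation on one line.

Answer: le0CJ$pick

Derivation:
All 10 rotations (rotation i = S[i:]+S[:i]):
  rot[0] = pickle0CJ$
  rot[1] = ickle0CJ$p
  rot[2] = ckle0CJ$pi
  rot[3] = kle0CJ$pic
  rot[4] = le0CJ$pick
  rot[5] = e0CJ$pickl
  rot[6] = 0CJ$pickle
  rot[7] = CJ$pickle0
  rot[8] = J$pickle0C
  rot[9] = $pickle0CJ
Sorted (with $ < everything):
  sorted[0] = $pickle0CJ
  sorted[1] = 0CJ$pickle
  sorted[2] = CJ$pickle0
  sorted[3] = J$pickle0C
  sorted[4] = ckle0CJ$pi
  sorted[5] = e0CJ$pickl
  sorted[6] = ickle0CJ$p
  sorted[7] = kle0CJ$pic
  sorted[8] = le0CJ$pick
  sorted[9] = pickle0CJ$
sorted[8] = le0CJ$pick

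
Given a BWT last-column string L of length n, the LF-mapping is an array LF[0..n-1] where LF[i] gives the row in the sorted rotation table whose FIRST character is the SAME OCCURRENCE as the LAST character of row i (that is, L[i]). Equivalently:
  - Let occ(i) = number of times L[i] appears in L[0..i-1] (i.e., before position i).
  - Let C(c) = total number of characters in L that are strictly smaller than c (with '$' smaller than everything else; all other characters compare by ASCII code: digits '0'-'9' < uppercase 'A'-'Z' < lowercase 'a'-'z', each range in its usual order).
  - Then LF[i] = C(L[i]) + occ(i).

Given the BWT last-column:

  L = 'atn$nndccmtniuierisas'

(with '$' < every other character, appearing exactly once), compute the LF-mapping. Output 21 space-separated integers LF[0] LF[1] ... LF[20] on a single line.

Char counts: '$':1, 'a':2, 'c':2, 'd':1, 'e':1, 'i':3, 'm':1, 'n':4, 'r':1, 's':2, 't':2, 'u':1
C (first-col start): C('$')=0, C('a')=1, C('c')=3, C('d')=5, C('e')=6, C('i')=7, C('m')=10, C('n')=11, C('r')=15, C('s')=16, C('t')=18, C('u')=20
L[0]='a': occ=0, LF[0]=C('a')+0=1+0=1
L[1]='t': occ=0, LF[1]=C('t')+0=18+0=18
L[2]='n': occ=0, LF[2]=C('n')+0=11+0=11
L[3]='$': occ=0, LF[3]=C('$')+0=0+0=0
L[4]='n': occ=1, LF[4]=C('n')+1=11+1=12
L[5]='n': occ=2, LF[5]=C('n')+2=11+2=13
L[6]='d': occ=0, LF[6]=C('d')+0=5+0=5
L[7]='c': occ=0, LF[7]=C('c')+0=3+0=3
L[8]='c': occ=1, LF[8]=C('c')+1=3+1=4
L[9]='m': occ=0, LF[9]=C('m')+0=10+0=10
L[10]='t': occ=1, LF[10]=C('t')+1=18+1=19
L[11]='n': occ=3, LF[11]=C('n')+3=11+3=14
L[12]='i': occ=0, LF[12]=C('i')+0=7+0=7
L[13]='u': occ=0, LF[13]=C('u')+0=20+0=20
L[14]='i': occ=1, LF[14]=C('i')+1=7+1=8
L[15]='e': occ=0, LF[15]=C('e')+0=6+0=6
L[16]='r': occ=0, LF[16]=C('r')+0=15+0=15
L[17]='i': occ=2, LF[17]=C('i')+2=7+2=9
L[18]='s': occ=0, LF[18]=C('s')+0=16+0=16
L[19]='a': occ=1, LF[19]=C('a')+1=1+1=2
L[20]='s': occ=1, LF[20]=C('s')+1=16+1=17

Answer: 1 18 11 0 12 13 5 3 4 10 19 14 7 20 8 6 15 9 16 2 17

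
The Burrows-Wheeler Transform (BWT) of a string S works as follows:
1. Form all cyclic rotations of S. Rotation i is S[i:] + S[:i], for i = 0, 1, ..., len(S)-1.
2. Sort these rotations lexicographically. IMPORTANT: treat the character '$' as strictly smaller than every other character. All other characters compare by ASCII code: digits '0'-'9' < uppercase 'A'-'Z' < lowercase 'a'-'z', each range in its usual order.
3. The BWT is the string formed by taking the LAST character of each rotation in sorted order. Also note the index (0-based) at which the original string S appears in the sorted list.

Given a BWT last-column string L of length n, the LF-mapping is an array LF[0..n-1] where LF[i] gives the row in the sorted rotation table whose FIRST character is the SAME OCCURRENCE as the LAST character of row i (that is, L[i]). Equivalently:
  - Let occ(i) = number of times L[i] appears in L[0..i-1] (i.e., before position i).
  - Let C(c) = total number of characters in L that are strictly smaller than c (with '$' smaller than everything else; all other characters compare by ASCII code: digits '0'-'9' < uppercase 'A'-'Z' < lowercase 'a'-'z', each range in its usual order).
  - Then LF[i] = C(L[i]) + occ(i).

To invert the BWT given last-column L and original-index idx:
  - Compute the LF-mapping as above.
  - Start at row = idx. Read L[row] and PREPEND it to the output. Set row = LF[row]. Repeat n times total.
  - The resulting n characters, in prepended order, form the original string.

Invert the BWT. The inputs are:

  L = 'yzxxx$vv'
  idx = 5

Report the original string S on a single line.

Answer: xxxvzvy$

Derivation:
LF mapping: 6 7 3 4 5 0 1 2
Walk LF starting at row 5, prepending L[row]:
  step 1: row=5, L[5]='$', prepend. Next row=LF[5]=0
  step 2: row=0, L[0]='y', prepend. Next row=LF[0]=6
  step 3: row=6, L[6]='v', prepend. Next row=LF[6]=1
  step 4: row=1, L[1]='z', prepend. Next row=LF[1]=7
  step 5: row=7, L[7]='v', prepend. Next row=LF[7]=2
  step 6: row=2, L[2]='x', prepend. Next row=LF[2]=3
  step 7: row=3, L[3]='x', prepend. Next row=LF[3]=4
  step 8: row=4, L[4]='x', prepend. Next row=LF[4]=5
Reversed output: xxxvzvy$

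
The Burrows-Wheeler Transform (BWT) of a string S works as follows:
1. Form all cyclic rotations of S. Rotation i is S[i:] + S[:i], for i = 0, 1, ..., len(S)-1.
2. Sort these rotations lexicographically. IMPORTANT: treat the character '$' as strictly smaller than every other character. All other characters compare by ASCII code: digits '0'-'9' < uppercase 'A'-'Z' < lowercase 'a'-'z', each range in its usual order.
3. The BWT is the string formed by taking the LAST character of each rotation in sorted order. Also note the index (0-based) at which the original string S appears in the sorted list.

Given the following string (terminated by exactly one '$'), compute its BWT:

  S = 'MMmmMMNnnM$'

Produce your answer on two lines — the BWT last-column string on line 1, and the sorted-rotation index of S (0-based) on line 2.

All 11 rotations (rotation i = S[i:]+S[:i]):
  rot[0] = MMmmMMNnnM$
  rot[1] = MmmMMNnnM$M
  rot[2] = mmMMNnnM$MM
  rot[3] = mMMNnnM$MMm
  rot[4] = MMNnnM$MMmm
  rot[5] = MNnnM$MMmmM
  rot[6] = NnnM$MMmmMM
  rot[7] = nnM$MMmmMMN
  rot[8] = nM$MMmmMMNn
  rot[9] = M$MMmmMMNnn
  rot[10] = $MMmmMMNnnM
Sorted (with $ < everything):
  sorted[0] = $MMmmMMNnnM  (last char: 'M')
  sorted[1] = M$MMmmMMNnn  (last char: 'n')
  sorted[2] = MMNnnM$MMmm  (last char: 'm')
  sorted[3] = MMmmMMNnnM$  (last char: '$')
  sorted[4] = MNnnM$MMmmM  (last char: 'M')
  sorted[5] = MmmMMNnnM$M  (last char: 'M')
  sorted[6] = NnnM$MMmmMM  (last char: 'M')
  sorted[7] = mMMNnnM$MMm  (last char: 'm')
  sorted[8] = mmMMNnnM$MM  (last char: 'M')
  sorted[9] = nM$MMmmMMNn  (last char: 'n')
  sorted[10] = nnM$MMmmMMN  (last char: 'N')
Last column: Mnm$MMMmMnN
Original string S is at sorted index 3

Answer: Mnm$MMMmMnN
3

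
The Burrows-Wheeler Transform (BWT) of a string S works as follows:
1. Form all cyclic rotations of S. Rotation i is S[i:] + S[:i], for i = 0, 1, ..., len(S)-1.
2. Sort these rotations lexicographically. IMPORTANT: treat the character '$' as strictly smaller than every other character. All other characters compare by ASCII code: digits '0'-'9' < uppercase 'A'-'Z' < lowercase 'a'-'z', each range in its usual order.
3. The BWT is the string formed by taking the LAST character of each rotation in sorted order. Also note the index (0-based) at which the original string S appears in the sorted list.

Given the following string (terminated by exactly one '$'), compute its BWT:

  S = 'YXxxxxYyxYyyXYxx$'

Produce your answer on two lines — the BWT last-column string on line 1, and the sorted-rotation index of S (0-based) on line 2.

Answer: xyY$XxxxxyYxxXyYY
3

Derivation:
All 17 rotations (rotation i = S[i:]+S[:i]):
  rot[0] = YXxxxxYyxYyyXYxx$
  rot[1] = XxxxxYyxYyyXYxx$Y
  rot[2] = xxxxYyxYyyXYxx$YX
  rot[3] = xxxYyxYyyXYxx$YXx
  rot[4] = xxYyxYyyXYxx$YXxx
  rot[5] = xYyxYyyXYxx$YXxxx
  rot[6] = YyxYyyXYxx$YXxxxx
  rot[7] = yxYyyXYxx$YXxxxxY
  rot[8] = xYyyXYxx$YXxxxxYy
  rot[9] = YyyXYxx$YXxxxxYyx
  rot[10] = yyXYxx$YXxxxxYyxY
  rot[11] = yXYxx$YXxxxxYyxYy
  rot[12] = XYxx$YXxxxxYyxYyy
  rot[13] = Yxx$YXxxxxYyxYyyX
  rot[14] = xx$YXxxxxYyxYyyXY
  rot[15] = x$YXxxxxYyxYyyXYx
  rot[16] = $YXxxxxYyxYyyXYxx
Sorted (with $ < everything):
  sorted[0] = $YXxxxxYyxYyyXYxx  (last char: 'x')
  sorted[1] = XYxx$YXxxxxYyxYyy  (last char: 'y')
  sorted[2] = XxxxxYyxYyyXYxx$Y  (last char: 'Y')
  sorted[3] = YXxxxxYyxYyyXYxx$  (last char: '$')
  sorted[4] = Yxx$YXxxxxYyxYyyX  (last char: 'X')
  sorted[5] = YyxYyyXYxx$YXxxxx  (last char: 'x')
  sorted[6] = YyyXYxx$YXxxxxYyx  (last char: 'x')
  sorted[7] = x$YXxxxxYyxYyyXYx  (last char: 'x')
  sorted[8] = xYyxYyyXYxx$YXxxx  (last char: 'x')
  sorted[9] = xYyyXYxx$YXxxxxYy  (last char: 'y')
  sorted[10] = xx$YXxxxxYyxYyyXY  (last char: 'Y')
  sorted[11] = xxYyxYyyXYxx$YXxx  (last char: 'x')
  sorted[12] = xxxYyxYyyXYxx$YXx  (last char: 'x')
  sorted[13] = xxxxYyxYyyXYxx$YX  (last char: 'X')
  sorted[14] = yXYxx$YXxxxxYyxYy  (last char: 'y')
  sorted[15] = yxYyyXYxx$YXxxxxY  (last char: 'Y')
  sorted[16] = yyXYxx$YXxxxxYyxY  (last char: 'Y')
Last column: xyY$XxxxxyYxxXyYY
Original string S is at sorted index 3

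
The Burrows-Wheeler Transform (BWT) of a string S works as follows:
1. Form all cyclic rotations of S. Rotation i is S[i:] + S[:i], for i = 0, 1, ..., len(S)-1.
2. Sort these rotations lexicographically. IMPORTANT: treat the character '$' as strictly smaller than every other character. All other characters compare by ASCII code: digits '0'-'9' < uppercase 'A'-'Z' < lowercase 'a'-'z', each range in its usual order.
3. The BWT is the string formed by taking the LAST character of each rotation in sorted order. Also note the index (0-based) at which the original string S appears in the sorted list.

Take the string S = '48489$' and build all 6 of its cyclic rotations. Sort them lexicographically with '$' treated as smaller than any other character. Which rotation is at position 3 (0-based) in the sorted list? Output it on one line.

Answer: 8489$4

Derivation:
All 6 rotations (rotation i = S[i:]+S[:i]):
  rot[0] = 48489$
  rot[1] = 8489$4
  rot[2] = 489$48
  rot[3] = 89$484
  rot[4] = 9$4848
  rot[5] = $48489
Sorted (with $ < everything):
  sorted[0] = $48489
  sorted[1] = 48489$
  sorted[2] = 489$48
  sorted[3] = 8489$4
  sorted[4] = 89$484
  sorted[5] = 9$4848
sorted[3] = 8489$4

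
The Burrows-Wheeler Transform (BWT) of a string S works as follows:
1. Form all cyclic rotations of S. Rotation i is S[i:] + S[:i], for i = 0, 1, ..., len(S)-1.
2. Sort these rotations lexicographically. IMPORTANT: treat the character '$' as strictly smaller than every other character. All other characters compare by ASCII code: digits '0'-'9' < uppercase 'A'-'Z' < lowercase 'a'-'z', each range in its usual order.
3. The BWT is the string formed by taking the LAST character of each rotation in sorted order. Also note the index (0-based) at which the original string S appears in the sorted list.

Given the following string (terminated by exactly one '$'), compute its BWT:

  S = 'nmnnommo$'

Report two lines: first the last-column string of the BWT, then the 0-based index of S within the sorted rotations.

Answer: oonm$mnmn
4

Derivation:
All 9 rotations (rotation i = S[i:]+S[:i]):
  rot[0] = nmnnommo$
  rot[1] = mnnommo$n
  rot[2] = nnommo$nm
  rot[3] = nommo$nmn
  rot[4] = ommo$nmnn
  rot[5] = mmo$nmnno
  rot[6] = mo$nmnnom
  rot[7] = o$nmnnomm
  rot[8] = $nmnnommo
Sorted (with $ < everything):
  sorted[0] = $nmnnommo  (last char: 'o')
  sorted[1] = mmo$nmnno  (last char: 'o')
  sorted[2] = mnnommo$n  (last char: 'n')
  sorted[3] = mo$nmnnom  (last char: 'm')
  sorted[4] = nmnnommo$  (last char: '$')
  sorted[5] = nnommo$nm  (last char: 'm')
  sorted[6] = nommo$nmn  (last char: 'n')
  sorted[7] = o$nmnnomm  (last char: 'm')
  sorted[8] = ommo$nmnn  (last char: 'n')
Last column: oonm$mnmn
Original string S is at sorted index 4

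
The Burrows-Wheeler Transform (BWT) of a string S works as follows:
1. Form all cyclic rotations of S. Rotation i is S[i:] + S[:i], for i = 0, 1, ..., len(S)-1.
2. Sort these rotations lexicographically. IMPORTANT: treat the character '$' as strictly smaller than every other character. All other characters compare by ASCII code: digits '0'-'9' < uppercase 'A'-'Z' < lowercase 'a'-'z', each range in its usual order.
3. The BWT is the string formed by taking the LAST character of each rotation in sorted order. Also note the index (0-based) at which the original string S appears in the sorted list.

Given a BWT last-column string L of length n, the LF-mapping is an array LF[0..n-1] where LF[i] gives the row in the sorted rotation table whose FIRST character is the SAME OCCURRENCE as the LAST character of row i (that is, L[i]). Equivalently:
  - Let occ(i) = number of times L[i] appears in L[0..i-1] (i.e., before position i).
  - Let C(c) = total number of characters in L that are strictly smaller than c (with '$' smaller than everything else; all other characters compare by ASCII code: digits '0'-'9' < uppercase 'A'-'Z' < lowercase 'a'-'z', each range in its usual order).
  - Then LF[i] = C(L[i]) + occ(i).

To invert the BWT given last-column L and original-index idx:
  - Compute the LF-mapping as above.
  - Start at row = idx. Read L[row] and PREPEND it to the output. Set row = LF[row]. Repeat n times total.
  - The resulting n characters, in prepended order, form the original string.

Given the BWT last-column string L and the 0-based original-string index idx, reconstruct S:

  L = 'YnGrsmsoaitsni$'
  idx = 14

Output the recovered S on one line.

LF mapping: 2 7 1 10 11 6 12 9 3 4 14 13 8 5 0
Walk LF starting at row 14, prepending L[row]:
  step 1: row=14, L[14]='$', prepend. Next row=LF[14]=0
  step 2: row=0, L[0]='Y', prepend. Next row=LF[0]=2
  step 3: row=2, L[2]='G', prepend. Next row=LF[2]=1
  step 4: row=1, L[1]='n', prepend. Next row=LF[1]=7
  step 5: row=7, L[7]='o', prepend. Next row=LF[7]=9
  step 6: row=9, L[9]='i', prepend. Next row=LF[9]=4
  step 7: row=4, L[4]='s', prepend. Next row=LF[4]=11
  step 8: row=11, L[11]='s', prepend. Next row=LF[11]=13
  step 9: row=13, L[13]='i', prepend. Next row=LF[13]=5
  step 10: row=5, L[5]='m', prepend. Next row=LF[5]=6
  step 11: row=6, L[6]='s', prepend. Next row=LF[6]=12
  step 12: row=12, L[12]='n', prepend. Next row=LF[12]=8
  step 13: row=8, L[8]='a', prepend. Next row=LF[8]=3
  step 14: row=3, L[3]='r', prepend. Next row=LF[3]=10
  step 15: row=10, L[10]='t', prepend. Next row=LF[10]=14
Reversed output: transmissionGY$

Answer: transmissionGY$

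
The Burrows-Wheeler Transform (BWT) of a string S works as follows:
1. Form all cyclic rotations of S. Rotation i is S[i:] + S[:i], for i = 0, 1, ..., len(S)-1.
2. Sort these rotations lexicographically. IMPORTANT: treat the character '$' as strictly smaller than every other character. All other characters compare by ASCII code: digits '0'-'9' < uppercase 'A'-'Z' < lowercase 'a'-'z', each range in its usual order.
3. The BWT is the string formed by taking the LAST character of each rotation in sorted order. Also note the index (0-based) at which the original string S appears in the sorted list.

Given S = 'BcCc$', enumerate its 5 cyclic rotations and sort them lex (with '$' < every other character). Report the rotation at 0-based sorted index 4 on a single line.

All 5 rotations (rotation i = S[i:]+S[:i]):
  rot[0] = BcCc$
  rot[1] = cCc$B
  rot[2] = Cc$Bc
  rot[3] = c$BcC
  rot[4] = $BcCc
Sorted (with $ < everything):
  sorted[0] = $BcCc
  sorted[1] = BcCc$
  sorted[2] = Cc$Bc
  sorted[3] = c$BcC
  sorted[4] = cCc$B
sorted[4] = cCc$B

Answer: cCc$B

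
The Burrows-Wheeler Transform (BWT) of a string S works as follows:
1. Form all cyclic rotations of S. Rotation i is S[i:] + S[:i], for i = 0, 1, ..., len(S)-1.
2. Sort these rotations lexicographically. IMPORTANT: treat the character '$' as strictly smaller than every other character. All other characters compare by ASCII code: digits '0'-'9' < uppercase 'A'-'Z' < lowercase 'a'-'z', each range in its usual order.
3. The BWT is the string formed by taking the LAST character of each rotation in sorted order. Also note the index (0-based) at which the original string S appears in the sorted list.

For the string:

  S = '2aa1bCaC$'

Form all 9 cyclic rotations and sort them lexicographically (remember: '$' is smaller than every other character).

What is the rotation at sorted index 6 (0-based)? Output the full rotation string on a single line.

All 9 rotations (rotation i = S[i:]+S[:i]):
  rot[0] = 2aa1bCaC$
  rot[1] = aa1bCaC$2
  rot[2] = a1bCaC$2a
  rot[3] = 1bCaC$2aa
  rot[4] = bCaC$2aa1
  rot[5] = CaC$2aa1b
  rot[6] = aC$2aa1bC
  rot[7] = C$2aa1bCa
  rot[8] = $2aa1bCaC
Sorted (with $ < everything):
  sorted[0] = $2aa1bCaC
  sorted[1] = 1bCaC$2aa
  sorted[2] = 2aa1bCaC$
  sorted[3] = C$2aa1bCa
  sorted[4] = CaC$2aa1b
  sorted[5] = a1bCaC$2a
  sorted[6] = aC$2aa1bC
  sorted[7] = aa1bCaC$2
  sorted[8] = bCaC$2aa1
sorted[6] = aC$2aa1bC

Answer: aC$2aa1bC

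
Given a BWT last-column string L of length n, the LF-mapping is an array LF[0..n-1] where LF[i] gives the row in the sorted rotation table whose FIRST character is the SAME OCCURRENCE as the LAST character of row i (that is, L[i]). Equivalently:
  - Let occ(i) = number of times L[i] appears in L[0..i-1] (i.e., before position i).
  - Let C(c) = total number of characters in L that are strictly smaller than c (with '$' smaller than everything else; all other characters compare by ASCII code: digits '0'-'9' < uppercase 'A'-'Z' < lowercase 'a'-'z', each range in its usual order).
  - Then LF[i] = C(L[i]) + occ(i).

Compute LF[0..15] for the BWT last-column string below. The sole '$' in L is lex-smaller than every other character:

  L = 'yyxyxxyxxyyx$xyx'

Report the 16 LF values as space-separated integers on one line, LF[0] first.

Answer: 9 10 1 11 2 3 12 4 5 13 14 6 0 7 15 8

Derivation:
Char counts: '$':1, 'x':8, 'y':7
C (first-col start): C('$')=0, C('x')=1, C('y')=9
L[0]='y': occ=0, LF[0]=C('y')+0=9+0=9
L[1]='y': occ=1, LF[1]=C('y')+1=9+1=10
L[2]='x': occ=0, LF[2]=C('x')+0=1+0=1
L[3]='y': occ=2, LF[3]=C('y')+2=9+2=11
L[4]='x': occ=1, LF[4]=C('x')+1=1+1=2
L[5]='x': occ=2, LF[5]=C('x')+2=1+2=3
L[6]='y': occ=3, LF[6]=C('y')+3=9+3=12
L[7]='x': occ=3, LF[7]=C('x')+3=1+3=4
L[8]='x': occ=4, LF[8]=C('x')+4=1+4=5
L[9]='y': occ=4, LF[9]=C('y')+4=9+4=13
L[10]='y': occ=5, LF[10]=C('y')+5=9+5=14
L[11]='x': occ=5, LF[11]=C('x')+5=1+5=6
L[12]='$': occ=0, LF[12]=C('$')+0=0+0=0
L[13]='x': occ=6, LF[13]=C('x')+6=1+6=7
L[14]='y': occ=6, LF[14]=C('y')+6=9+6=15
L[15]='x': occ=7, LF[15]=C('x')+7=1+7=8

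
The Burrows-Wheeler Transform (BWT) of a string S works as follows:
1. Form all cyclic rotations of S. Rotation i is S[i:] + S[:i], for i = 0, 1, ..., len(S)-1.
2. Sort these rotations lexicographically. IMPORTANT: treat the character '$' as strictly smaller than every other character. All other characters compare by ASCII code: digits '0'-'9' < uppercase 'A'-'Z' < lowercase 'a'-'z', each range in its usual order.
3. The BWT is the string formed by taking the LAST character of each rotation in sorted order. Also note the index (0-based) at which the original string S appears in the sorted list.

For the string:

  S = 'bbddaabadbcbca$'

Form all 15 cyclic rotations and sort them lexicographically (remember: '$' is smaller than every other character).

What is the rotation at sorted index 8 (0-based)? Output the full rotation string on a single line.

Answer: bcbca$bbddaabad

Derivation:
All 15 rotations (rotation i = S[i:]+S[:i]):
  rot[0] = bbddaabadbcbca$
  rot[1] = bddaabadbcbca$b
  rot[2] = ddaabadbcbca$bb
  rot[3] = daabadbcbca$bbd
  rot[4] = aabadbcbca$bbdd
  rot[5] = abadbcbca$bbdda
  rot[6] = badbcbca$bbddaa
  rot[7] = adbcbca$bbddaab
  rot[8] = dbcbca$bbddaaba
  rot[9] = bcbca$bbddaabad
  rot[10] = cbca$bbddaabadb
  rot[11] = bca$bbddaabadbc
  rot[12] = ca$bbddaabadbcb
  rot[13] = a$bbddaabadbcbc
  rot[14] = $bbddaabadbcbca
Sorted (with $ < everything):
  sorted[0] = $bbddaabadbcbca
  sorted[1] = a$bbddaabadbcbc
  sorted[2] = aabadbcbca$bbdd
  sorted[3] = abadbcbca$bbdda
  sorted[4] = adbcbca$bbddaab
  sorted[5] = badbcbca$bbddaa
  sorted[6] = bbddaabadbcbca$
  sorted[7] = bca$bbddaabadbc
  sorted[8] = bcbca$bbddaabad
  sorted[9] = bddaabadbcbca$b
  sorted[10] = ca$bbddaabadbcb
  sorted[11] = cbca$bbddaabadb
  sorted[12] = daabadbcbca$bbd
  sorted[13] = dbcbca$bbddaaba
  sorted[14] = ddaabadbcbca$bb
sorted[8] = bcbca$bbddaabad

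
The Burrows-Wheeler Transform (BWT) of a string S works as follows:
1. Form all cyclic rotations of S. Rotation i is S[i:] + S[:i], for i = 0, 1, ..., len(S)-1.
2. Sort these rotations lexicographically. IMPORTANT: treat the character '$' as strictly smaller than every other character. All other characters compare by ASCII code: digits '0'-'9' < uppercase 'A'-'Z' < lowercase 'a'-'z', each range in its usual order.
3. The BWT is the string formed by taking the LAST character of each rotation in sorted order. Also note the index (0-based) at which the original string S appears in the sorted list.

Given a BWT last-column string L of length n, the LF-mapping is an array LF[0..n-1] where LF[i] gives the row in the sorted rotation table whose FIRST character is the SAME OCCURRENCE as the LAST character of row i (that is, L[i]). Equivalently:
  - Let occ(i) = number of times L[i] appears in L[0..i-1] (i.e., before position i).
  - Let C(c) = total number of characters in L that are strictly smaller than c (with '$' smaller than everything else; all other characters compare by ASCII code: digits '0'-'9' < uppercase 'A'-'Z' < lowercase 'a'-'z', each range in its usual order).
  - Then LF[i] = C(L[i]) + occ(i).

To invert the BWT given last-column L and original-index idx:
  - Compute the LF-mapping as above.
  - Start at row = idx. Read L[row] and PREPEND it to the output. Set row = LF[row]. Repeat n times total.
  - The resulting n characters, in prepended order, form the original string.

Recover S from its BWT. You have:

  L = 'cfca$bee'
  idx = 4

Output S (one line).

LF mapping: 3 7 4 1 0 2 5 6
Walk LF starting at row 4, prepending L[row]:
  step 1: row=4, L[4]='$', prepend. Next row=LF[4]=0
  step 2: row=0, L[0]='c', prepend. Next row=LF[0]=3
  step 3: row=3, L[3]='a', prepend. Next row=LF[3]=1
  step 4: row=1, L[1]='f', prepend. Next row=LF[1]=7
  step 5: row=7, L[7]='e', prepend. Next row=LF[7]=6
  step 6: row=6, L[6]='e', prepend. Next row=LF[6]=5
  step 7: row=5, L[5]='b', prepend. Next row=LF[5]=2
  step 8: row=2, L[2]='c', prepend. Next row=LF[2]=4
Reversed output: cbeefac$

Answer: cbeefac$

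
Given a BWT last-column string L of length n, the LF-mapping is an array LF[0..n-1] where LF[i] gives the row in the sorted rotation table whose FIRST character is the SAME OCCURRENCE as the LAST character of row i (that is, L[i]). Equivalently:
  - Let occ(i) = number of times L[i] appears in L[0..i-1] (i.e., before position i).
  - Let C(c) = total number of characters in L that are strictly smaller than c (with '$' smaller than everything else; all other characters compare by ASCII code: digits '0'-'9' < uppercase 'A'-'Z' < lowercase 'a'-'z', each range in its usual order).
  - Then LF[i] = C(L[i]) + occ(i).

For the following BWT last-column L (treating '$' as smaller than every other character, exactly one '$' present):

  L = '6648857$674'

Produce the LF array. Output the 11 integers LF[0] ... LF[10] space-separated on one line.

Char counts: '$':1, '4':2, '5':1, '6':3, '7':2, '8':2
C (first-col start): C('$')=0, C('4')=1, C('5')=3, C('6')=4, C('7')=7, C('8')=9
L[0]='6': occ=0, LF[0]=C('6')+0=4+0=4
L[1]='6': occ=1, LF[1]=C('6')+1=4+1=5
L[2]='4': occ=0, LF[2]=C('4')+0=1+0=1
L[3]='8': occ=0, LF[3]=C('8')+0=9+0=9
L[4]='8': occ=1, LF[4]=C('8')+1=9+1=10
L[5]='5': occ=0, LF[5]=C('5')+0=3+0=3
L[6]='7': occ=0, LF[6]=C('7')+0=7+0=7
L[7]='$': occ=0, LF[7]=C('$')+0=0+0=0
L[8]='6': occ=2, LF[8]=C('6')+2=4+2=6
L[9]='7': occ=1, LF[9]=C('7')+1=7+1=8
L[10]='4': occ=1, LF[10]=C('4')+1=1+1=2

Answer: 4 5 1 9 10 3 7 0 6 8 2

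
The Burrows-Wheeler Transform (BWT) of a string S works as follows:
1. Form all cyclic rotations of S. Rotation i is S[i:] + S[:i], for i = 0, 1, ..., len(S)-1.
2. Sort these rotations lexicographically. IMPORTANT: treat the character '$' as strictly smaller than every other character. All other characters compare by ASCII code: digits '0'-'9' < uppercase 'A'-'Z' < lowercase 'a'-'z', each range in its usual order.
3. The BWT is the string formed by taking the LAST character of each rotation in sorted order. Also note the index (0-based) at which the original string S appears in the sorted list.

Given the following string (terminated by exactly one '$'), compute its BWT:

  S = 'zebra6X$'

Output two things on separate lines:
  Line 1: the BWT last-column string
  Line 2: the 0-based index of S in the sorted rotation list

All 8 rotations (rotation i = S[i:]+S[:i]):
  rot[0] = zebra6X$
  rot[1] = ebra6X$z
  rot[2] = bra6X$ze
  rot[3] = ra6X$zeb
  rot[4] = a6X$zebr
  rot[5] = 6X$zebra
  rot[6] = X$zebra6
  rot[7] = $zebra6X
Sorted (with $ < everything):
  sorted[0] = $zebra6X  (last char: 'X')
  sorted[1] = 6X$zebra  (last char: 'a')
  sorted[2] = X$zebra6  (last char: '6')
  sorted[3] = a6X$zebr  (last char: 'r')
  sorted[4] = bra6X$ze  (last char: 'e')
  sorted[5] = ebra6X$z  (last char: 'z')
  sorted[6] = ra6X$zeb  (last char: 'b')
  sorted[7] = zebra6X$  (last char: '$')
Last column: Xa6rezb$
Original string S is at sorted index 7

Answer: Xa6rezb$
7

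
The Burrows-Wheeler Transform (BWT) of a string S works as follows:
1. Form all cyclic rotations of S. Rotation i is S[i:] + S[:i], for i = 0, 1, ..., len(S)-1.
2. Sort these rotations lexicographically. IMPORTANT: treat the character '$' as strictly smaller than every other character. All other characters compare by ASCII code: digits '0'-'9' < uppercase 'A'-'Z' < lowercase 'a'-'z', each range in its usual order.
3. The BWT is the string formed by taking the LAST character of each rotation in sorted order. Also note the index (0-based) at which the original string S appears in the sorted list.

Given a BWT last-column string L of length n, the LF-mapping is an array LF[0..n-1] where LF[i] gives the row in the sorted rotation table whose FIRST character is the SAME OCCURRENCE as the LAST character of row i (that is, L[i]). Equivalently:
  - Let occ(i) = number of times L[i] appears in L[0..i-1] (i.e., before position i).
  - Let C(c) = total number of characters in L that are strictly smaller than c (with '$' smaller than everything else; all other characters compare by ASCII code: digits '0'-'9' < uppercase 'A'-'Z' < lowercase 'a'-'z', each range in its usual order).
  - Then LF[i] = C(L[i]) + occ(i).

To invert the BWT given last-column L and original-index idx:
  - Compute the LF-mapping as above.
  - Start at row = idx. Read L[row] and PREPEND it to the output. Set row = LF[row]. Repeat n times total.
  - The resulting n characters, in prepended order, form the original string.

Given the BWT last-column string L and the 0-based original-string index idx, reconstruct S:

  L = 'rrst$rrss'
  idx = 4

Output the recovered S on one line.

LF mapping: 1 2 5 8 0 3 4 6 7
Walk LF starting at row 4, prepending L[row]:
  step 1: row=4, L[4]='$', prepend. Next row=LF[4]=0
  step 2: row=0, L[0]='r', prepend. Next row=LF[0]=1
  step 3: row=1, L[1]='r', prepend. Next row=LF[1]=2
  step 4: row=2, L[2]='s', prepend. Next row=LF[2]=5
  step 5: row=5, L[5]='r', prepend. Next row=LF[5]=3
  step 6: row=3, L[3]='t', prepend. Next row=LF[3]=8
  step 7: row=8, L[8]='s', prepend. Next row=LF[8]=7
  step 8: row=7, L[7]='s', prepend. Next row=LF[7]=6
  step 9: row=6, L[6]='r', prepend. Next row=LF[6]=4
Reversed output: rsstrsrr$

Answer: rsstrsrr$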